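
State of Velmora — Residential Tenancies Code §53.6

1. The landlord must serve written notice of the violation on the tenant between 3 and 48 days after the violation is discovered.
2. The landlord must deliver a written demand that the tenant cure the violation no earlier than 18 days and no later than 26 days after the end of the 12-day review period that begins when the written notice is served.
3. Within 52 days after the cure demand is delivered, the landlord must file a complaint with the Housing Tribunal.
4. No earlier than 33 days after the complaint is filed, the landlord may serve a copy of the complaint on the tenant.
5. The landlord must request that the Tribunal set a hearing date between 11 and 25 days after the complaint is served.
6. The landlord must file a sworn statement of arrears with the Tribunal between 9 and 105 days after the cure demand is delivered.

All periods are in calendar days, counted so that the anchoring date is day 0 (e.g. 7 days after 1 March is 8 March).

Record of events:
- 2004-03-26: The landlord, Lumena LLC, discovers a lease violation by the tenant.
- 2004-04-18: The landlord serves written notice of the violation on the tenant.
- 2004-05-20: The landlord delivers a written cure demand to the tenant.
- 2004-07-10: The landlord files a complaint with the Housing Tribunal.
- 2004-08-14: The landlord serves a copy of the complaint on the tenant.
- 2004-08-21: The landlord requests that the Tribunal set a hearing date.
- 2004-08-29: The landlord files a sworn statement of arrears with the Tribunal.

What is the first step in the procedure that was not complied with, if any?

Step 5

(1) the permitted window runs from 2004-03-26 + 3 = 2004-03-29 to 2004-03-26 + 48 = 2004-05-13; 2004-04-18 falls inside that range.
(2) the permitted window runs from 2004-04-30 + 18 = 2004-05-18 to 2004-04-30 + 26 = 2004-05-26; 2004-05-20 falls inside that range.
(3) due by 2004-05-20 + 52 days = 2004-07-11; 2004-07-10 is within that limit.
(4) permitted from 2004-07-10 + 33 days = 2004-08-12 onward; done 2004-08-14, after the minimum wait.
(5) the permitted window runs from 2004-08-14 + 11 = 2004-08-25 to 2004-08-14 + 25 = 2004-09-08; done 2004-08-21 — 4 days before the window opened.
The procedure was therefore not followed at step 5.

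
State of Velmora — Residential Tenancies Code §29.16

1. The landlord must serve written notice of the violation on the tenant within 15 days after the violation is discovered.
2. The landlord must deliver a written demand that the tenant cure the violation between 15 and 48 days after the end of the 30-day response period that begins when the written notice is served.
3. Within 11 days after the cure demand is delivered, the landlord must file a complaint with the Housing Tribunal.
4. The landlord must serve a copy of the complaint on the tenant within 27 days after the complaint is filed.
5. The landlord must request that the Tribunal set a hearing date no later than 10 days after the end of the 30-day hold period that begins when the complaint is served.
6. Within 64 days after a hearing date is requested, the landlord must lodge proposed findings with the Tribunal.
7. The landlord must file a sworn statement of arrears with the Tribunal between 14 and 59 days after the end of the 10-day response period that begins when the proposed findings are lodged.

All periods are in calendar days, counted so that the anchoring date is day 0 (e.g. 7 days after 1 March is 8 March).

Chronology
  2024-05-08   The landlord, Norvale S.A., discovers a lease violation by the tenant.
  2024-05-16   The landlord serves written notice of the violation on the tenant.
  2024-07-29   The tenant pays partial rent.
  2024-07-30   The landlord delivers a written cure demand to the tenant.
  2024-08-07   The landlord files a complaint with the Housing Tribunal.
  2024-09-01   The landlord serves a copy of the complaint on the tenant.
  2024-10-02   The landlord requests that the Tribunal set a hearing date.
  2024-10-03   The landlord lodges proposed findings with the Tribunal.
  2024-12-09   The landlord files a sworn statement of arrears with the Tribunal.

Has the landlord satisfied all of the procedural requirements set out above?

Step 1 — counting 15 days from 2024-05-08 (when the violation is discovered) gives a deadline of 2024-05-23; 2024-05-16 is within that limit.
Step 2 — 15 and 48 days from 2024-06-15 (end of the 30-day response period, which began when the written notice is served on 2024-05-16) are 2024-06-30 and 2024-08-02 respectively; done 2024-07-30 — within the window.
Step 3 — counting 11 days from 2024-07-30 (when the cure demand is delivered) gives a deadline of 2024-08-10; 2024-08-07 is within that limit.
Step 4 — counting 27 days from 2024-08-07 (when the complaint is filed) gives a deadline of 2024-09-03; done 2024-09-01 — timely.
Step 5 — counting 10 days from 2024-10-01 (end of the 30-day hold period, which began when the complaint is served on 2024-09-01) gives a deadline of 2024-10-11; completed 2024-10-02, before the deadline.
Step 6 — counting 64 days from 2024-10-02 (when a hearing date is requested) gives a deadline of 2024-12-05; completed 2024-10-03, before the deadline.
Step 7 — 14 and 59 days from 2024-10-13 (end of the 10-day response period, which began when the proposed findings are lodged on 2024-10-03) are 2024-10-27 and 2024-12-11 respectively; done 2024-12-09, which is between those dates.

Yes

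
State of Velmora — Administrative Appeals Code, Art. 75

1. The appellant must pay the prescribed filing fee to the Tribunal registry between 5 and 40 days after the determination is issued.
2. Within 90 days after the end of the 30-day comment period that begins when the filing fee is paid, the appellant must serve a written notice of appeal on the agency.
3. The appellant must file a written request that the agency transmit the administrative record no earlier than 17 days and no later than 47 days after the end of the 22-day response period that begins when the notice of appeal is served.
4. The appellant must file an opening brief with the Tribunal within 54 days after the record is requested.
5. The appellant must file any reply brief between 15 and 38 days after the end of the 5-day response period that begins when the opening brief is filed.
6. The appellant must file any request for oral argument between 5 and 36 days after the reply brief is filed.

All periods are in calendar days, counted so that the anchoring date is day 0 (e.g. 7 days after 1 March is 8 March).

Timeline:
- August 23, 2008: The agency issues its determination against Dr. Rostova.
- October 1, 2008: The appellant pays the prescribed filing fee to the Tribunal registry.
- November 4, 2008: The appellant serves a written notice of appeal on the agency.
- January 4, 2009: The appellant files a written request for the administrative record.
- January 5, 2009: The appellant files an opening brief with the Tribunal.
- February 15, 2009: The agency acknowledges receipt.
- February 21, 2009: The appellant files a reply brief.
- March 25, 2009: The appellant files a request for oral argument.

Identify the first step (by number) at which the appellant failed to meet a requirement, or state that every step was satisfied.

(1) the permitted window runs from August 23, 2008 + 5 = August 28, 2008 to August 23, 2008 + 40 = October 2, 2008; done October 1, 2008 — within the window.
(2) due by October 31, 2008 + 90 days = January 29, 2009; November 4, 2008 is within that limit.
(3) the permitted window runs from November 26, 2008 + 17 = December 13, 2008 to November 26, 2008 + 47 = January 12, 2009; done January 4, 2009 — within the window.
(4) due by January 4, 2009 + 54 days = February 27, 2009; completed January 5, 2009, before the deadline.
(5) the permitted window runs from January 10, 2009 + 15 = January 25, 2009 to January 10, 2009 + 38 = February 17, 2009; February 21, 2009 is 4 days past the end of the window.

Step 5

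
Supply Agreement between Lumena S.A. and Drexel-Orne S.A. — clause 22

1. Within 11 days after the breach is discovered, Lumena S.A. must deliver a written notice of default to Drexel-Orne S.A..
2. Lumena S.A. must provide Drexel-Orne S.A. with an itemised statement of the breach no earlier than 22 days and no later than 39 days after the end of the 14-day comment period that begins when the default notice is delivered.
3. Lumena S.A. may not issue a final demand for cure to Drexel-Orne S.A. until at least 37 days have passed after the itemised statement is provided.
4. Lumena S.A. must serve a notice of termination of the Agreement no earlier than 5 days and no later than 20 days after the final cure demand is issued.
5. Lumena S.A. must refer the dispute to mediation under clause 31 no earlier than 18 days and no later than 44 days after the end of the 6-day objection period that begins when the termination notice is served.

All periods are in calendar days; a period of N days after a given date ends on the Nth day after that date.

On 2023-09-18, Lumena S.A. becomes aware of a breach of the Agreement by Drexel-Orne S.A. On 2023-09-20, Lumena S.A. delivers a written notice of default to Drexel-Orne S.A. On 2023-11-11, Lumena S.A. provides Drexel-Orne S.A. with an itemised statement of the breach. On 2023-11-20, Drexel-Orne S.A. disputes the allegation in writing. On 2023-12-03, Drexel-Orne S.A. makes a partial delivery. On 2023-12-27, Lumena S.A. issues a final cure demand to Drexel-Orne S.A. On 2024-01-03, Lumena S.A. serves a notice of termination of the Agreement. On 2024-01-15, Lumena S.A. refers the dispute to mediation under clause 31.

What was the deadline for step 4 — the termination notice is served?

Step 4 runs from 2023-12-27, when the final cure demand is issued. The window is 5–20 days after 2023-12-27; it closes on 2024-01-16.

2024-01-16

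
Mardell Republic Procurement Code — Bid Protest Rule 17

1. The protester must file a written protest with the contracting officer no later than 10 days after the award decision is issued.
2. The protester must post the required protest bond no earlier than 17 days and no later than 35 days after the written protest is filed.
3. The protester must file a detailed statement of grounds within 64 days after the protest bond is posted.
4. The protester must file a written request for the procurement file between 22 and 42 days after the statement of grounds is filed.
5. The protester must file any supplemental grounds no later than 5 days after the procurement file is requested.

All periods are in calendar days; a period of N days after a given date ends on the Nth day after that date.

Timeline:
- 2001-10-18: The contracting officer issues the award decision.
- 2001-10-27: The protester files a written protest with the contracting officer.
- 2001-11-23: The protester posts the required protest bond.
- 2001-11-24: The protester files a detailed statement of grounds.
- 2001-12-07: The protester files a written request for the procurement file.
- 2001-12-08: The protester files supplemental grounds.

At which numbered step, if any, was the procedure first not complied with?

Step 4

Step 1: 10 days after 2001-10-18 (when the award decision is issued) is 2001-10-28; done 2001-10-27 — timely.
Step 2: the window is 17–35 days after 2001-10-27 (when the written protest is filed), so 2001-11-13 through 2001-12-01; done 2001-11-23 — within the window.
Step 3: 64 days after 2001-11-23 (when the protest bond is posted) is 2002-01-26; 2001-11-24 is within that limit.
Step 4: the window is 22–42 days after 2001-11-24 (when the statement of grounds is filed), so 2001-12-16 through 2002-01-05; 2001-12-07 is 9 days too early.
That is the first point of non-compliance.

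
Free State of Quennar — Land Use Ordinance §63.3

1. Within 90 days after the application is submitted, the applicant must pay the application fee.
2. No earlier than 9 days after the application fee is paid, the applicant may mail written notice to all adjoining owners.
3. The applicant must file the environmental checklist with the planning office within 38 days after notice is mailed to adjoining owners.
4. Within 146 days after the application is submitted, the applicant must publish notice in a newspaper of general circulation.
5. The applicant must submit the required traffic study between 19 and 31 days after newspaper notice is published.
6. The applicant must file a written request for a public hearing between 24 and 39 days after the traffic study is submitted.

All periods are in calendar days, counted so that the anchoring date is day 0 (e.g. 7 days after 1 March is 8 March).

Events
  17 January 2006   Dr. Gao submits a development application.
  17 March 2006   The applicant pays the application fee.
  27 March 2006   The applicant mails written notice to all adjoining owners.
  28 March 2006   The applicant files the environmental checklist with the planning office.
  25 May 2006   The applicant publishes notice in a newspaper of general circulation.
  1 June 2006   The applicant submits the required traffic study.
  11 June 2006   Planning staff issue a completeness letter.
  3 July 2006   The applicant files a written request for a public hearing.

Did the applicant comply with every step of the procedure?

No

Step 1: 90 days after 17 January 2006 (when the application is submitted) is 17 April 2006; done 17 March 2006 — timely.
Step 2: the earliest permitted date is 9 days after 17 March 2006 (when the application fee is paid), i.e. 26 March 2006; done 27 March 2006 — permitted.
Step 3: 38 days after 27 March 2006 (when notice is mailed to adjoining owners) is 4 May 2006; done 28 March 2006 — timely.
Step 4: 146 days after 17 January 2006 (when the application is submitted) is 12 June 2006; 25 May 2006 is within that limit.
Step 5: the window is 19–31 days after 25 May 2006 (when newspaper notice is published), so 13 June 2006 through 25 June 2006; done 1 June 2006 — 12 days before the window opened.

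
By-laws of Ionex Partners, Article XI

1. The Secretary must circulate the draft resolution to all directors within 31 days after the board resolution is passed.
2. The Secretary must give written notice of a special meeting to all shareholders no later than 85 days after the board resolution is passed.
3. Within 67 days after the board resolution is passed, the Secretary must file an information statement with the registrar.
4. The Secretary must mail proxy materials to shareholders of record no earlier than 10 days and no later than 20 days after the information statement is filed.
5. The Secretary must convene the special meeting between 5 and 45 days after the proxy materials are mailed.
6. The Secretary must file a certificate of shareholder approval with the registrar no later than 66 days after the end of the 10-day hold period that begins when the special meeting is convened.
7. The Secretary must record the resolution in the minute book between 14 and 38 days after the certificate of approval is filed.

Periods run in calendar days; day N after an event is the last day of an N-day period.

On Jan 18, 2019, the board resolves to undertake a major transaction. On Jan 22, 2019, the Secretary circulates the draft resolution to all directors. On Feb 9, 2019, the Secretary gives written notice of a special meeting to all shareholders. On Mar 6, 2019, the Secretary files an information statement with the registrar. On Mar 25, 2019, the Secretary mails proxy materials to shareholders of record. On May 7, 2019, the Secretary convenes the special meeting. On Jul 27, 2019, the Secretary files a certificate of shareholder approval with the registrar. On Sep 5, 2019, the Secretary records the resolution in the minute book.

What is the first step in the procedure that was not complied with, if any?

Step 6

Step 1 — counting 31 days from Jan 18, 2019 (when the board resolution is passed) gives a deadline of Feb 18, 2019; done Jan 22, 2019 — timely.
Step 2 — counting 85 days from Jan 18, 2019 (when the board resolution is passed) gives a deadline of Apr 13, 2019; done Feb 9, 2019 — timely.
Step 3 — counting 67 days from Jan 18, 2019 (when the board resolution is passed) gives a deadline of Mar 26, 2019; Mar 6, 2019 is within that limit.
Step 4 — 10 and 20 days from Mar 6, 2019 (when the information statement is filed) are Mar 16, 2019 and Mar 26, 2019 respectively; Mar 25, 2019 falls inside that range.
Step 5 — 5 and 45 days from Mar 25, 2019 (when the proxy materials are mailed) are Mar 30, 2019 and May 9, 2019 respectively; May 7, 2019 falls inside that range.
Step 6 — counting 66 days from May 17, 2019 (end of the 10-day hold period, which began when the special meeting is convened on May 7, 2019) gives a deadline of Jul 22, 2019; not done until Jul 27, 2019, 5 days after the deadline.
The procedure was therefore not followed at step 6.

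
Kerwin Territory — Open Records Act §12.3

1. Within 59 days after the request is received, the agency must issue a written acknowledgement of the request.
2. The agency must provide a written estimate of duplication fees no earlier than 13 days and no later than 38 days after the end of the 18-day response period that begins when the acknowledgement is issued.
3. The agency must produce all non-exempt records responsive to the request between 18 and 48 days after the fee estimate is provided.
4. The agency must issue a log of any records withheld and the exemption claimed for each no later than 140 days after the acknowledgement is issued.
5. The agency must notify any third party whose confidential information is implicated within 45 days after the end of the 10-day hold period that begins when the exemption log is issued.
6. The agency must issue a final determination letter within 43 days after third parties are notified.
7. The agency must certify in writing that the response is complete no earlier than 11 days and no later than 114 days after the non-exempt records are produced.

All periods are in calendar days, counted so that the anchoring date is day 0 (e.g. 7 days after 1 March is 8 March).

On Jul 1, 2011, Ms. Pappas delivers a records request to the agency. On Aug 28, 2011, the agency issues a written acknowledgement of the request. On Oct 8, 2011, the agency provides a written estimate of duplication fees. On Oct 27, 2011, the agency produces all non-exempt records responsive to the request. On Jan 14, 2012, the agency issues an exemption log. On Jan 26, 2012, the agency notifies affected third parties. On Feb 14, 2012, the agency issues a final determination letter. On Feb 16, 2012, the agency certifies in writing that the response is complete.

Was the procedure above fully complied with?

Yes

Step 1: 59 days after Jul 1, 2011 (when the request is received) is Aug 29, 2011; completed Aug 28, 2011, before the deadline.
Step 2: the window is 13–38 days after Sep 15, 2011 (end of the 18-day response period, which began when the acknowledgement is issued on Aug 28, 2011), so Sep 28, 2011 through Oct 23, 2011; done Oct 8, 2011 — within the window.
Step 3: the window is 18–48 days after Oct 8, 2011 (when the fee estimate is provided), so Oct 26, 2011 through Nov 25, 2011; done Oct 27, 2011 — within the window.
Step 4: 140 days after Aug 28, 2011 (when the acknowledgement is issued) is Jan 15, 2012; done Jan 14, 2012 — timely.
Step 5: 45 days after Jan 24, 2012 (end of the 10-day hold period, which began when the exemption log is issued on Jan 14, 2012) is Mar 9, 2012; done Jan 26, 2012 — timely.
Step 6: 43 days after Jan 26, 2012 (when third parties are notified) is Mar 9, 2012; done Feb 14, 2012 — timely.
Step 7: the window is 11–114 days after Oct 27, 2011 (when the non-exempt records are produced), so Nov 7, 2011 through Feb 18, 2012; done Feb 16, 2012 — within the window.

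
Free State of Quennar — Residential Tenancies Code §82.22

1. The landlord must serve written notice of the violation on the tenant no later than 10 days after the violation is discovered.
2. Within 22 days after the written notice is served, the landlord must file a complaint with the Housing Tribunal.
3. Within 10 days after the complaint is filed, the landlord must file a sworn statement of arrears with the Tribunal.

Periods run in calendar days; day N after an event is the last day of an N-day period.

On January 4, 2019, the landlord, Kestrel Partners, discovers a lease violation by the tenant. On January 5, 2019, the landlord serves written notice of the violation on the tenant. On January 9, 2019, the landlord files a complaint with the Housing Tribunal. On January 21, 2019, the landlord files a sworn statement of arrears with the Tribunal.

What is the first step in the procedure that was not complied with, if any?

Step 3

Step 1 — counting 10 days from January 4, 2019 (when the violation is discovered) gives a deadline of January 14, 2019; January 5, 2019 is within that limit.
Step 2 — counting 22 days from January 5, 2019 (when the written notice is served) gives a deadline of January 27, 2019; completed January 9, 2019, before the deadline.
Step 3 — counting 10 days from January 9, 2019 (when the complaint is filed) gives a deadline of January 19, 2019; done January 21, 2019 — 2 days late.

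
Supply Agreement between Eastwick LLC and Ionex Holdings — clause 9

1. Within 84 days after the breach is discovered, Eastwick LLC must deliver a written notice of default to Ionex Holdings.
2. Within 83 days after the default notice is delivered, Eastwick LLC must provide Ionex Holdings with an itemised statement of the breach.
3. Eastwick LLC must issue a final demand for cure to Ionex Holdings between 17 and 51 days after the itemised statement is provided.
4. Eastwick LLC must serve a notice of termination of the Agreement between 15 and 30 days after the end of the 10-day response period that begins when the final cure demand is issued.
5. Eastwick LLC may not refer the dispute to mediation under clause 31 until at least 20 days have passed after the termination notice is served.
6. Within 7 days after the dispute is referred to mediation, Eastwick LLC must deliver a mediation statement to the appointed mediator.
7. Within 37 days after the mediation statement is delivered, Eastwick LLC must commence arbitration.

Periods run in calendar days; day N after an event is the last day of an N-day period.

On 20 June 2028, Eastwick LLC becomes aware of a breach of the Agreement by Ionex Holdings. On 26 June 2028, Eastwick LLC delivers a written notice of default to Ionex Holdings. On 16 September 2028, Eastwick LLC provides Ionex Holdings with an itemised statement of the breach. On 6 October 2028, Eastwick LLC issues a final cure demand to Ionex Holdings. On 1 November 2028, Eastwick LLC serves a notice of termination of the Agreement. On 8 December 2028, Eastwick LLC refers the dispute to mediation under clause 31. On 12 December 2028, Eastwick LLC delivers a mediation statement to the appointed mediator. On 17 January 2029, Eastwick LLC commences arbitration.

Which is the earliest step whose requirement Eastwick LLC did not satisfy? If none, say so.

None — every step was satisfied

(1) due by 20 June 2028 + 84 days = 12 September 2028; 26 June 2028 is within that limit.
(2) due by 26 June 2028 + 83 days = 17 September 2028; 16 September 2028 is within that limit.
(3) the permitted window runs from 16 September 2028 + 17 = 3 October 2028 to 16 September 2028 + 51 = 6 November 2028; 6 October 2028 falls inside that range.
(4) the permitted window runs from 16 October 2028 + 15 = 31 October 2028 to 16 October 2028 + 30 = 15 November 2028; done 1 November 2028 — within the window.
(5) permitted from 1 November 2028 + 20 days = 21 November 2028 onward; 8 December 2028 is on or after that date.
(6) due by 8 December 2028 + 7 days = 15 December 2028; done 12 December 2028 — timely.
(7) due by 12 December 2028 + 37 days = 18 January 2029; 17 January 2029 is within that limit.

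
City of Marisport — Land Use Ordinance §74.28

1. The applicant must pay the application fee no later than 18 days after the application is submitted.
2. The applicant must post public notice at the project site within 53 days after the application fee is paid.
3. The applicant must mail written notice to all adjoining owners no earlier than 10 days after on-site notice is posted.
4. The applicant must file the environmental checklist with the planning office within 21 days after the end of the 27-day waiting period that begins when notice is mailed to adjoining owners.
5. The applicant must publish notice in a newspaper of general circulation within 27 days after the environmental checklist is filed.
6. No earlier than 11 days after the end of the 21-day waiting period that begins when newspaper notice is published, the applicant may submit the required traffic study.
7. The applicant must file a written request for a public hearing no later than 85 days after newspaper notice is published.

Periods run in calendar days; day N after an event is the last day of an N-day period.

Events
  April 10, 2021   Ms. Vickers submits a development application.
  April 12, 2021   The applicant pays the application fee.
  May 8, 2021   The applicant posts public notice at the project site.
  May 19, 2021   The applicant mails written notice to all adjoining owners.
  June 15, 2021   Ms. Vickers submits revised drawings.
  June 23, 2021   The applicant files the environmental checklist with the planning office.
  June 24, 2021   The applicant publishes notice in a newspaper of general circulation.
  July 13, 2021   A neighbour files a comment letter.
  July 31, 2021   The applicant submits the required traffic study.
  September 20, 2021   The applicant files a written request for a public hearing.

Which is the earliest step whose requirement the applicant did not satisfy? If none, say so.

Step 7

(1) due by April 10, 2021 + 18 days = April 28, 2021; done April 12, 2021 — timely.
(2) due by April 12, 2021 + 53 days = June 4, 2021; done May 8, 2021 — timely.
(3) permitted from May 8, 2021 + 10 days = May 18, 2021 onward; done May 19, 2021, after the minimum wait.
(4) due by June 15, 2021 + 21 days = July 6, 2021; done June 23, 2021 — timely.
(5) due by June 23, 2021 + 27 days = July 20, 2021; June 24, 2021 is within that limit.
(6) permitted from July 15, 2021 + 11 days = July 26, 2021 onward; done July 31, 2021, after the minimum wait.
(7) due by June 24, 2021 + 85 days = September 17, 2021; September 20, 2021 misses that deadline by 3 days.
No need to go further; step 7 was not satisfied.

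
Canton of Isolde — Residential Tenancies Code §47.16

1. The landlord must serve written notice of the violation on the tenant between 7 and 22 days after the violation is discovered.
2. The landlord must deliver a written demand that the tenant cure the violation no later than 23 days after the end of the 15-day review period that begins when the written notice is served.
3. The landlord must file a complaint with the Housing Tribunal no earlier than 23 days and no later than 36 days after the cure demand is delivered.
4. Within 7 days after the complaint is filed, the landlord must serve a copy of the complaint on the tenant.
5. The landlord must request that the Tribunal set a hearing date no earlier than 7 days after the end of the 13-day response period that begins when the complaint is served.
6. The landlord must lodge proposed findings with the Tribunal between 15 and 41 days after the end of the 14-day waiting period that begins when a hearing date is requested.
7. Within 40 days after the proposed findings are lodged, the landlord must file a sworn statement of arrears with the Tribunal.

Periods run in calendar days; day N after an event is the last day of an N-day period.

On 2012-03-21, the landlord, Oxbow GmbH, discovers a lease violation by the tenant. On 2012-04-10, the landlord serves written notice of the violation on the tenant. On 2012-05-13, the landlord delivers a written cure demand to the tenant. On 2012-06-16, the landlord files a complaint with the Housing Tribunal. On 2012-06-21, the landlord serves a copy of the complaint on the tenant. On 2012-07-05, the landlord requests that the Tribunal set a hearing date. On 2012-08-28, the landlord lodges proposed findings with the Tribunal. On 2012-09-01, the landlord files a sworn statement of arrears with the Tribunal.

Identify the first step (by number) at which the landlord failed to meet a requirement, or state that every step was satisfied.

(1) the permitted window runs from 2012-03-21 + 7 = 2012-03-28 to 2012-03-21 + 22 = 2012-04-12; 2012-04-10 falls inside that range.
(2) due by 2012-04-25 + 23 days = 2012-05-18; done 2012-05-13 — timely.
(3) the permitted window runs from 2012-05-13 + 23 = 2012-06-05 to 2012-05-13 + 36 = 2012-06-18; done 2012-06-16, which is between those dates.
(4) due by 2012-06-16 + 7 days = 2012-06-23; completed 2012-06-21, before the deadline.
(5) permitted from 2012-07-04 + 7 days = 2012-07-11 onward; 2012-07-05 is 6 days before the earliest permitted date.

Step 5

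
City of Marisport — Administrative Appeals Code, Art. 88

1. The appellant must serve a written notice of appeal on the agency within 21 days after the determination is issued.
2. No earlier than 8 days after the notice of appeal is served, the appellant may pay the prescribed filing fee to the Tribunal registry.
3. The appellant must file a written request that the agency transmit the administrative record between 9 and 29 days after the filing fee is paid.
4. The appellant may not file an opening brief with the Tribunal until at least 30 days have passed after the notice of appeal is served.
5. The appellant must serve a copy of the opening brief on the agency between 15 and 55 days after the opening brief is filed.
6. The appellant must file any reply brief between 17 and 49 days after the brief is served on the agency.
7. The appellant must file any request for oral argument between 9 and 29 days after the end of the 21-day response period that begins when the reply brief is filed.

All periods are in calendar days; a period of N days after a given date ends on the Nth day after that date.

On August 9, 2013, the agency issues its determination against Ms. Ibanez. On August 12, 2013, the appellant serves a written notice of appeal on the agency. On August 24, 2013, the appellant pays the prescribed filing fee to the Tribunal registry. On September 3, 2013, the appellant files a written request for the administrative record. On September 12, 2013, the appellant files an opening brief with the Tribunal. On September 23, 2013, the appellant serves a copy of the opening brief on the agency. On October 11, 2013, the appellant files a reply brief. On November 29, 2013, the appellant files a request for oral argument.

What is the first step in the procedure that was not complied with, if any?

Step 5

Step 1 — counting 21 days from August 9, 2013 (when the determination is issued) gives a deadline of August 30, 2013; completed August 12, 2013, before the deadline.
Step 2 — must wait 8 days from August 12, 2013 (when the notice of appeal is served), so not before August 20, 2013; done August 24, 2013, after the minimum wait.
Step 3 — 9 and 29 days from August 24, 2013 (when the filing fee is paid) are September 2, 2013 and September 22, 2013 respectively; done September 3, 2013 — within the window.
Step 4 — must wait 30 days from August 12, 2013 (when the notice of appeal is served), so not before September 11, 2013; done September 12, 2013, after the minimum wait.
Step 5 — 15 and 55 days from September 12, 2013 (when the opening brief is filed) are September 27, 2013 and November 6, 2013 respectively; September 23, 2013 is 4 days too early.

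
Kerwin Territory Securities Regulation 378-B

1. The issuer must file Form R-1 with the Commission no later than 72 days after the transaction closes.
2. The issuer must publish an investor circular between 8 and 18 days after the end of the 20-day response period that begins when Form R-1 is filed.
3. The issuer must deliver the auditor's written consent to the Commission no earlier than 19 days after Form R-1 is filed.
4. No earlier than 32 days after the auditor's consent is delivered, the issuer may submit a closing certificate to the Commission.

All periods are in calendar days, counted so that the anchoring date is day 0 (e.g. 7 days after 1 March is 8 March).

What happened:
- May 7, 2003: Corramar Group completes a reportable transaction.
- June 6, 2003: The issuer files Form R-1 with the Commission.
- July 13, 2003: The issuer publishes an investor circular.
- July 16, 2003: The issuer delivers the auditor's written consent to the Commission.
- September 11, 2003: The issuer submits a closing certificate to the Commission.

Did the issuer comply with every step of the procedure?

Step 1: 72 days after May 7, 2003 (when the transaction closes) is July 18, 2003; done June 6, 2003 — timely.
Step 2: the window is 8–18 days after June 26, 2003 (end of the 20-day response period, which began when Form R-1 is filed on June 6, 2003), so July 4, 2003 through July 14, 2003; done July 13, 2003, which is between those dates.
Step 3: the earliest permitted date is 19 days after June 6, 2003 (when Form R-1 is filed), i.e. June 25, 2003; July 16, 2003 is on or after that date.
Step 4: the earliest permitted date is 32 days after July 16, 2003 (when the auditor's consent is delivered), i.e. August 17, 2003; done September 11, 2003 — permitted.

Yes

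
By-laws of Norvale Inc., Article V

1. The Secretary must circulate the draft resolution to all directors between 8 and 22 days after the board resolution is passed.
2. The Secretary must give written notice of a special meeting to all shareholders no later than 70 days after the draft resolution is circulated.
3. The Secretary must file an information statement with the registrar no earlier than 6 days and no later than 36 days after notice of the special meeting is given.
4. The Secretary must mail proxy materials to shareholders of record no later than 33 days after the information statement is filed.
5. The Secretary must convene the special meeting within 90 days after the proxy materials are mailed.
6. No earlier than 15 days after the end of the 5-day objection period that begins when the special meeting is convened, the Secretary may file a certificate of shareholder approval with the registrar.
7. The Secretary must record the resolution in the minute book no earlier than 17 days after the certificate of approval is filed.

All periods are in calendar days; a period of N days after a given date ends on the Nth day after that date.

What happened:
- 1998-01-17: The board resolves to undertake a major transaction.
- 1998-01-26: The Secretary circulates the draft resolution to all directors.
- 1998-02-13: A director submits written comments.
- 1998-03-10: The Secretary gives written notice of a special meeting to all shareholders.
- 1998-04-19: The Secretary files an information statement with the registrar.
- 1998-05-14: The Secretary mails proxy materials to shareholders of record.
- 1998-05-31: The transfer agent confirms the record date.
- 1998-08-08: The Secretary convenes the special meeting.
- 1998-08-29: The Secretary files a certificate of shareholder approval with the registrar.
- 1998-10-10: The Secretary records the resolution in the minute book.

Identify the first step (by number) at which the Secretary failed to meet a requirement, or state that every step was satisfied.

Step 1: the window is 8–22 days after 1998-01-17 (when the board resolution is passed), so 1998-01-25 through 1998-02-08; 1998-01-26 falls inside that range.
Step 2: 70 days after 1998-01-26 (when the draft resolution is circulated) is 1998-04-06; completed 1998-03-10, before the deadline.
Step 3: the window is 6–36 days after 1998-03-10 (when notice of the special meeting is given), so 1998-03-16 through 1998-04-15; 1998-04-19 is 4 days past the end of the window.

Step 3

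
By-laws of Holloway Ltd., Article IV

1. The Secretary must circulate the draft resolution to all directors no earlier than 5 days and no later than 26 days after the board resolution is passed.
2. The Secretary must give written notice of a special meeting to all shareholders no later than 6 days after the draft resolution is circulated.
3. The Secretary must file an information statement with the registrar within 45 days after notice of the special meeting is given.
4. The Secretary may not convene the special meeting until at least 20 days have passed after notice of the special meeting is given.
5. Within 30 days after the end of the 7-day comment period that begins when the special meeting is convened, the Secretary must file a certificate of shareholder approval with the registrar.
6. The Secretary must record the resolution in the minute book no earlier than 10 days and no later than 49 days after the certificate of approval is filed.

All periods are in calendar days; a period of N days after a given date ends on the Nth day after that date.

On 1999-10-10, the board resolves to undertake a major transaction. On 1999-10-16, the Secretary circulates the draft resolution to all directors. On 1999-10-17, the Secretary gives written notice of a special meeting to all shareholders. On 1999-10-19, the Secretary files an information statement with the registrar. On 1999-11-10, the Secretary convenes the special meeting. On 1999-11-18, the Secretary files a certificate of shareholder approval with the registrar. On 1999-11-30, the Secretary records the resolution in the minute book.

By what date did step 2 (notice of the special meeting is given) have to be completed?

Step 2 runs from 1999-10-16, when the draft resolution is circulated. 6 days after 1999-10-16 is 1999-10-22.

1999-10-22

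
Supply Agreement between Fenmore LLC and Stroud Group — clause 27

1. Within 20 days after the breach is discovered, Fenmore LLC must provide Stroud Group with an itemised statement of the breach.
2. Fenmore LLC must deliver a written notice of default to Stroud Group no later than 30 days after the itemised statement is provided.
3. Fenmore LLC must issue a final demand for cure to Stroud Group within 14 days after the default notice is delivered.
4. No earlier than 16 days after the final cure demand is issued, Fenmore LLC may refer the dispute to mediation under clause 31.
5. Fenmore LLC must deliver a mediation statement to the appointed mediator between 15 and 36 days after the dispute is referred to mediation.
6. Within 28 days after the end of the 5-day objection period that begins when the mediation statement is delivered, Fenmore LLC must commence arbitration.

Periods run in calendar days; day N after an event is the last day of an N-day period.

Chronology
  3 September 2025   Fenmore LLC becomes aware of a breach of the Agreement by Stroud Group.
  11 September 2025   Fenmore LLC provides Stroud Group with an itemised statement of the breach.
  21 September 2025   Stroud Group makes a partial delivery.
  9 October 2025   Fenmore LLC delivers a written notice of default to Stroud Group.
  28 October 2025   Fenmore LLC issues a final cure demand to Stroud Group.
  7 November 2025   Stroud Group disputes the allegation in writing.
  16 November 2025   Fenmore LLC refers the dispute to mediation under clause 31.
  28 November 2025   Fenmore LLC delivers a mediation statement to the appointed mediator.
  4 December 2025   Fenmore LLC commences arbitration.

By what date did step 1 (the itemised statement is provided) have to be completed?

Step 1 runs from 3 September 2025, when the breach is discovered. 20 days after 3 September 2025 is 23 September 2025.

23 September 2025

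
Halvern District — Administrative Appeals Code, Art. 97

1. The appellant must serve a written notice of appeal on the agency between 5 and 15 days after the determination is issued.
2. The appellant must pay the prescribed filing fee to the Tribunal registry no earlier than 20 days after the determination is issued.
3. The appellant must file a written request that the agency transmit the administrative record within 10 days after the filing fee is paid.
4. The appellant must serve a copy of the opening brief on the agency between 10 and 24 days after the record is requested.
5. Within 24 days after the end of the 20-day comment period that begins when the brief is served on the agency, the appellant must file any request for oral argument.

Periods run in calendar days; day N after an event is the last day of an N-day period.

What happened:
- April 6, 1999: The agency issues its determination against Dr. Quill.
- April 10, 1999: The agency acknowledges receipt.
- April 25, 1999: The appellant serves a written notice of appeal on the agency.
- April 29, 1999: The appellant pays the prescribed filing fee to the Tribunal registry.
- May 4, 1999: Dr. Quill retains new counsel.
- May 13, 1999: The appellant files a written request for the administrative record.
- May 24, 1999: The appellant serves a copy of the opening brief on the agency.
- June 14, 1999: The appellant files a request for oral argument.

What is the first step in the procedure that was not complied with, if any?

Step 1

Step 1 — 5 and 15 days from April 6, 1999 (when the determination is issued) are April 11, 1999 and April 21, 1999 respectively; done April 25, 1999 — 4 days after the window closed.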